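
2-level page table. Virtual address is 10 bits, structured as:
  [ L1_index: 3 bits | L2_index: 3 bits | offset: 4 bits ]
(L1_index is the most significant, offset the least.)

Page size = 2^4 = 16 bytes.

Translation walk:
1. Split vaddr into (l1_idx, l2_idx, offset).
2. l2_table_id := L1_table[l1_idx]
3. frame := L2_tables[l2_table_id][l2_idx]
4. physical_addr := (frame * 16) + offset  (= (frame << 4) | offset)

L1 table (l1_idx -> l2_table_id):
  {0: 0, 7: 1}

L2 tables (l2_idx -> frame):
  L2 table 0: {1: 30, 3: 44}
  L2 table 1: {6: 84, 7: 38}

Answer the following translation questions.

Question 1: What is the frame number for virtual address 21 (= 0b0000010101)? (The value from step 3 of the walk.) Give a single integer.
Answer: 30

Derivation:
vaddr = 21: l1_idx=0, l2_idx=1
L1[0] = 0; L2[0][1] = 30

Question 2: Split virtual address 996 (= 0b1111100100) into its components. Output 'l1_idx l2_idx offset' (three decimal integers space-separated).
vaddr = 996 = 0b1111100100
  top 3 bits -> l1_idx = 7
  next 3 bits -> l2_idx = 6
  bottom 4 bits -> offset = 4

Answer: 7 6 4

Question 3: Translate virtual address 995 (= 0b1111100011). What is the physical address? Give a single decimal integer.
vaddr = 995 = 0b1111100011
Split: l1_idx=7, l2_idx=6, offset=3
L1[7] = 1
L2[1][6] = 84
paddr = 84 * 16 + 3 = 1347

Answer: 1347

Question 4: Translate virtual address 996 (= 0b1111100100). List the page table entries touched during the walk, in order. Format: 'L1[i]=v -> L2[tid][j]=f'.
vaddr = 996 = 0b1111100100
Split: l1_idx=7, l2_idx=6, offset=4

Answer: L1[7]=1 -> L2[1][6]=84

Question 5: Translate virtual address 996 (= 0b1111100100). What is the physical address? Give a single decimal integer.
Answer: 1348

Derivation:
vaddr = 996 = 0b1111100100
Split: l1_idx=7, l2_idx=6, offset=4
L1[7] = 1
L2[1][6] = 84
paddr = 84 * 16 + 4 = 1348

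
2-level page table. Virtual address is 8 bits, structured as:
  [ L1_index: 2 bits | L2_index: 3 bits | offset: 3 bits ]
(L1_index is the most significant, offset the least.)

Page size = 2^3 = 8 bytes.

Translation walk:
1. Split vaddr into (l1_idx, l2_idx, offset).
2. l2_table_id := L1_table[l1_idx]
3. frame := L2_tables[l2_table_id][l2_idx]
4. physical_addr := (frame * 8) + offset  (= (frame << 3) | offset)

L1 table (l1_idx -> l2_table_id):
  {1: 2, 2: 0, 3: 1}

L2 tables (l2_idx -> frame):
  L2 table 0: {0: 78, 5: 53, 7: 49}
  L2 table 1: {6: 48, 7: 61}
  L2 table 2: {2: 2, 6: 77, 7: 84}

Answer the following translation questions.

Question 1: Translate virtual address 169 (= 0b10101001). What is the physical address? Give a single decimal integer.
Answer: 425

Derivation:
vaddr = 169 = 0b10101001
Split: l1_idx=2, l2_idx=5, offset=1
L1[2] = 0
L2[0][5] = 53
paddr = 53 * 8 + 1 = 425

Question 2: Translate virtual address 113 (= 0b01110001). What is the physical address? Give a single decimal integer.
Answer: 617

Derivation:
vaddr = 113 = 0b01110001
Split: l1_idx=1, l2_idx=6, offset=1
L1[1] = 2
L2[2][6] = 77
paddr = 77 * 8 + 1 = 617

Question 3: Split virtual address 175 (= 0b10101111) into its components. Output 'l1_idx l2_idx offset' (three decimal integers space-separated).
Answer: 2 5 7

Derivation:
vaddr = 175 = 0b10101111
  top 2 bits -> l1_idx = 2
  next 3 bits -> l2_idx = 5
  bottom 3 bits -> offset = 7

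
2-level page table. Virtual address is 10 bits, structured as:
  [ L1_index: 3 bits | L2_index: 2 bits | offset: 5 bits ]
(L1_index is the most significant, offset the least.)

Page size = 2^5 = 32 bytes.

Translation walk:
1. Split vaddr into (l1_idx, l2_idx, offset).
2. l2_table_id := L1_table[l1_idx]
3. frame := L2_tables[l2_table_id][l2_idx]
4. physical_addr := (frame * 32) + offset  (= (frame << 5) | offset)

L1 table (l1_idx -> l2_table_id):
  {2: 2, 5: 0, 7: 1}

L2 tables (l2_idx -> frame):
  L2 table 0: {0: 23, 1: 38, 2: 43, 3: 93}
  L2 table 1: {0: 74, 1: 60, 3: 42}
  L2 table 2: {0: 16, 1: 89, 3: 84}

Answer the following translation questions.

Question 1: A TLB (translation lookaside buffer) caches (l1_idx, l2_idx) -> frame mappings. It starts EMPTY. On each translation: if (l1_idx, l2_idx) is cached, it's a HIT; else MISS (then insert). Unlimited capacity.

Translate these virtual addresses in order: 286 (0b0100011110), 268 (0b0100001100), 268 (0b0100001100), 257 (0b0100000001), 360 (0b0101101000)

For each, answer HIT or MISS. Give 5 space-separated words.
vaddr=286: (2,0) not in TLB -> MISS, insert
vaddr=268: (2,0) in TLB -> HIT
vaddr=268: (2,0) in TLB -> HIT
vaddr=257: (2,0) in TLB -> HIT
vaddr=360: (2,3) not in TLB -> MISS, insert

Answer: MISS HIT HIT HIT MISS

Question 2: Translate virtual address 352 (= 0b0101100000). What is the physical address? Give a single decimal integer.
Answer: 2688

Derivation:
vaddr = 352 = 0b0101100000
Split: l1_idx=2, l2_idx=3, offset=0
L1[2] = 2
L2[2][3] = 84
paddr = 84 * 32 + 0 = 2688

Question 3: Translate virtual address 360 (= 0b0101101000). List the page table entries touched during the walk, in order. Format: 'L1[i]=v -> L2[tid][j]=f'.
Answer: L1[2]=2 -> L2[2][3]=84

Derivation:
vaddr = 360 = 0b0101101000
Split: l1_idx=2, l2_idx=3, offset=8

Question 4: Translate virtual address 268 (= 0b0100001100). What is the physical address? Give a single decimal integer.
vaddr = 268 = 0b0100001100
Split: l1_idx=2, l2_idx=0, offset=12
L1[2] = 2
L2[2][0] = 16
paddr = 16 * 32 + 12 = 524

Answer: 524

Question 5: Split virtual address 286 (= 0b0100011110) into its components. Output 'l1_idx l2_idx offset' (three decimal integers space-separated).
vaddr = 286 = 0b0100011110
  top 3 bits -> l1_idx = 2
  next 2 bits -> l2_idx = 0
  bottom 5 bits -> offset = 30

Answer: 2 0 30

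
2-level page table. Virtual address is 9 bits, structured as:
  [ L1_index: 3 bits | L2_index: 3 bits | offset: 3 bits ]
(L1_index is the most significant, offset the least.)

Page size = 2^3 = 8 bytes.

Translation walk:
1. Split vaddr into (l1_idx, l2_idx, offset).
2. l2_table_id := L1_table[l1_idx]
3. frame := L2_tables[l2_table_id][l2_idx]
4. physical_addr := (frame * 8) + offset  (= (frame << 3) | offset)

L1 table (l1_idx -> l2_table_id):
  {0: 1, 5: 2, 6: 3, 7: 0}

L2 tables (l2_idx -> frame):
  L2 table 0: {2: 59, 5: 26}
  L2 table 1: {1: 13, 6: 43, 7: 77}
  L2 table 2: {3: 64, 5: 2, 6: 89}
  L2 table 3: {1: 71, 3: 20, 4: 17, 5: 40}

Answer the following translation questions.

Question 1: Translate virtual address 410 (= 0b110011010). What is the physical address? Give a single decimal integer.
Answer: 162

Derivation:
vaddr = 410 = 0b110011010
Split: l1_idx=6, l2_idx=3, offset=2
L1[6] = 3
L2[3][3] = 20
paddr = 20 * 8 + 2 = 162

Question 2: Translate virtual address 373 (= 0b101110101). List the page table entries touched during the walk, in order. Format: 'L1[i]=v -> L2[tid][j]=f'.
vaddr = 373 = 0b101110101
Split: l1_idx=5, l2_idx=6, offset=5

Answer: L1[5]=2 -> L2[2][6]=89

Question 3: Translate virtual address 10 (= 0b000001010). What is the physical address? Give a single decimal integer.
Answer: 106

Derivation:
vaddr = 10 = 0b000001010
Split: l1_idx=0, l2_idx=1, offset=2
L1[0] = 1
L2[1][1] = 13
paddr = 13 * 8 + 2 = 106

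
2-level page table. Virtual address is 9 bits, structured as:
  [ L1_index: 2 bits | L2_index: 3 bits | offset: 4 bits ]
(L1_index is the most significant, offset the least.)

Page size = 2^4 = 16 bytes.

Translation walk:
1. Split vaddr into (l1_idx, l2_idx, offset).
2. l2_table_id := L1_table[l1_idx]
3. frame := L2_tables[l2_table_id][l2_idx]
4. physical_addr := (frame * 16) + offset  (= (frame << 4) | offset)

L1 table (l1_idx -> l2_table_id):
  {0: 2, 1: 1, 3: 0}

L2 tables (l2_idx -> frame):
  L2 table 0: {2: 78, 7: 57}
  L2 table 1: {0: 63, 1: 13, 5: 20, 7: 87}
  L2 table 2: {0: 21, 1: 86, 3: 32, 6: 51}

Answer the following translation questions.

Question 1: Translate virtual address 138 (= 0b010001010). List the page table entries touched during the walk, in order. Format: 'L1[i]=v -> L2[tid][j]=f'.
vaddr = 138 = 0b010001010
Split: l1_idx=1, l2_idx=0, offset=10

Answer: L1[1]=1 -> L2[1][0]=63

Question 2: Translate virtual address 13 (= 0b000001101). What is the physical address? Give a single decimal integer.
vaddr = 13 = 0b000001101
Split: l1_idx=0, l2_idx=0, offset=13
L1[0] = 2
L2[2][0] = 21
paddr = 21 * 16 + 13 = 349

Answer: 349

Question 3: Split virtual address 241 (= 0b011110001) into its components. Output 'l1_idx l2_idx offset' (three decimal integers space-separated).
Answer: 1 7 1

Derivation:
vaddr = 241 = 0b011110001
  top 2 bits -> l1_idx = 1
  next 3 bits -> l2_idx = 7
  bottom 4 bits -> offset = 1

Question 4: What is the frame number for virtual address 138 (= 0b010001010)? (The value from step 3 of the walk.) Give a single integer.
vaddr = 138: l1_idx=1, l2_idx=0
L1[1] = 1; L2[1][0] = 63

Answer: 63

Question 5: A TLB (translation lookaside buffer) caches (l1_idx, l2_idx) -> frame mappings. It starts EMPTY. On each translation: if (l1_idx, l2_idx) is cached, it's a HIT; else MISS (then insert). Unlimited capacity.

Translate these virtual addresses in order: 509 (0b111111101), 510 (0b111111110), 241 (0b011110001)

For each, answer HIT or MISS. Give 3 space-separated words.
Answer: MISS HIT MISS

Derivation:
vaddr=509: (3,7) not in TLB -> MISS, insert
vaddr=510: (3,7) in TLB -> HIT
vaddr=241: (1,7) not in TLB -> MISS, insert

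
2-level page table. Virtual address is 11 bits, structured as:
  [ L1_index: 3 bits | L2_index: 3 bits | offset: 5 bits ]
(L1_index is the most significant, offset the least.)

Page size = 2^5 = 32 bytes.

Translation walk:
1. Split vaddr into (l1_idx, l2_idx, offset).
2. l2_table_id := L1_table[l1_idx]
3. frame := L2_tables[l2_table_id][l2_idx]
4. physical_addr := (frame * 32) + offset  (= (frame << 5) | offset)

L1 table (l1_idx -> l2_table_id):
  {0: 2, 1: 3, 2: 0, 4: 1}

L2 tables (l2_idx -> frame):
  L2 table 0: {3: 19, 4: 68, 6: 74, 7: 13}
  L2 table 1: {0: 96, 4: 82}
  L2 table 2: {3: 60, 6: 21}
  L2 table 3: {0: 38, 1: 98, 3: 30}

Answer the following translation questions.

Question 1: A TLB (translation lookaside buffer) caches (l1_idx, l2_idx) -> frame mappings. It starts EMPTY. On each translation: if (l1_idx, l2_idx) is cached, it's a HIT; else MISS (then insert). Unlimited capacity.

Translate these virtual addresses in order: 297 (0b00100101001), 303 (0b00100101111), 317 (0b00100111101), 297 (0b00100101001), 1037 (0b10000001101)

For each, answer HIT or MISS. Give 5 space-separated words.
vaddr=297: (1,1) not in TLB -> MISS, insert
vaddr=303: (1,1) in TLB -> HIT
vaddr=317: (1,1) in TLB -> HIT
vaddr=297: (1,1) in TLB -> HIT
vaddr=1037: (4,0) not in TLB -> MISS, insert

Answer: MISS HIT HIT HIT MISS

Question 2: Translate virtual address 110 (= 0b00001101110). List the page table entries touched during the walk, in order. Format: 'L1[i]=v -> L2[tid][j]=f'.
vaddr = 110 = 0b00001101110
Split: l1_idx=0, l2_idx=3, offset=14

Answer: L1[0]=2 -> L2[2][3]=60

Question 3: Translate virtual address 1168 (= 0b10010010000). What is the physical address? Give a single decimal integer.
vaddr = 1168 = 0b10010010000
Split: l1_idx=4, l2_idx=4, offset=16
L1[4] = 1
L2[1][4] = 82
paddr = 82 * 32 + 16 = 2640

Answer: 2640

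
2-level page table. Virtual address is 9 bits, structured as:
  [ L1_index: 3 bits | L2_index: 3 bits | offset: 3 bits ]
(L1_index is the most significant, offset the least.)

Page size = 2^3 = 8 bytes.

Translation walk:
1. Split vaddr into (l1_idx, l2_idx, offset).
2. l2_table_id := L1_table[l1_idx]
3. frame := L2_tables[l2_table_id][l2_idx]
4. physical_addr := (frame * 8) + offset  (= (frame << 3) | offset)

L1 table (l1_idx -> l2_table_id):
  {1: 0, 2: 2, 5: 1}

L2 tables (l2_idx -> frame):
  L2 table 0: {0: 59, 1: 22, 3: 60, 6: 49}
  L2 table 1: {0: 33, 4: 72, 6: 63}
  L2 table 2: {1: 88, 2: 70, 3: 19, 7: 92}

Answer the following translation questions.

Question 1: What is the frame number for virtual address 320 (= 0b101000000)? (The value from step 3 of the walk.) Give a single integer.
vaddr = 320: l1_idx=5, l2_idx=0
L1[5] = 1; L2[1][0] = 33

Answer: 33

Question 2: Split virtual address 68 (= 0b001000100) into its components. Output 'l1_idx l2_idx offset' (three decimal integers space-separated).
Answer: 1 0 4

Derivation:
vaddr = 68 = 0b001000100
  top 3 bits -> l1_idx = 1
  next 3 bits -> l2_idx = 0
  bottom 3 bits -> offset = 4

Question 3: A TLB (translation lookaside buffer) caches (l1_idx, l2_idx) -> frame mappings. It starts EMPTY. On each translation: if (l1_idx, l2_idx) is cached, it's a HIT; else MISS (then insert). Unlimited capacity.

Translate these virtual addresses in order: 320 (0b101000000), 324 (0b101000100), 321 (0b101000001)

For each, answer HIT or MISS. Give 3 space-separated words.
Answer: MISS HIT HIT

Derivation:
vaddr=320: (5,0) not in TLB -> MISS, insert
vaddr=324: (5,0) in TLB -> HIT
vaddr=321: (5,0) in TLB -> HIT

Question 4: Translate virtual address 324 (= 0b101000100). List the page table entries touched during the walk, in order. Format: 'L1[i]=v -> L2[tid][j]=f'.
vaddr = 324 = 0b101000100
Split: l1_idx=5, l2_idx=0, offset=4

Answer: L1[5]=1 -> L2[1][0]=33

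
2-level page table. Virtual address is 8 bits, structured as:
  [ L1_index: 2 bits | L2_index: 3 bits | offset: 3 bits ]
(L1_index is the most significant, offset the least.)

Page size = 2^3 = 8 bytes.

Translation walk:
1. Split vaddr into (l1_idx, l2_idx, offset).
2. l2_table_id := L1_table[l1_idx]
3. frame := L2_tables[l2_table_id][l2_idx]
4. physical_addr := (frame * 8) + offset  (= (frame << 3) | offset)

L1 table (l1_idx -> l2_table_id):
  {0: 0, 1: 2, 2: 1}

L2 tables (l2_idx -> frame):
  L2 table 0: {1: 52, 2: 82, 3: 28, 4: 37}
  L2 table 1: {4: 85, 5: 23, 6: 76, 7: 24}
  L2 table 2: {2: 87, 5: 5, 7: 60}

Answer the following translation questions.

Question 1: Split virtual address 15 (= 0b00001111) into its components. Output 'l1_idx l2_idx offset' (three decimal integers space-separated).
vaddr = 15 = 0b00001111
  top 2 bits -> l1_idx = 0
  next 3 bits -> l2_idx = 1
  bottom 3 bits -> offset = 7

Answer: 0 1 7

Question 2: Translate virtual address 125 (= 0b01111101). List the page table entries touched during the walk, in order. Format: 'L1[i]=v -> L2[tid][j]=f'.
vaddr = 125 = 0b01111101
Split: l1_idx=1, l2_idx=7, offset=5

Answer: L1[1]=2 -> L2[2][7]=60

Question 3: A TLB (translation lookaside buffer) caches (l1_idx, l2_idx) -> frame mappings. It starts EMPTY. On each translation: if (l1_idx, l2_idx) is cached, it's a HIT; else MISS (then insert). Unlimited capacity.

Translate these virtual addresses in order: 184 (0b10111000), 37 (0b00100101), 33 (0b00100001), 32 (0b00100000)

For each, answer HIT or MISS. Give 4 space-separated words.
Answer: MISS MISS HIT HIT

Derivation:
vaddr=184: (2,7) not in TLB -> MISS, insert
vaddr=37: (0,4) not in TLB -> MISS, insert
vaddr=33: (0,4) in TLB -> HIT
vaddr=32: (0,4) in TLB -> HIT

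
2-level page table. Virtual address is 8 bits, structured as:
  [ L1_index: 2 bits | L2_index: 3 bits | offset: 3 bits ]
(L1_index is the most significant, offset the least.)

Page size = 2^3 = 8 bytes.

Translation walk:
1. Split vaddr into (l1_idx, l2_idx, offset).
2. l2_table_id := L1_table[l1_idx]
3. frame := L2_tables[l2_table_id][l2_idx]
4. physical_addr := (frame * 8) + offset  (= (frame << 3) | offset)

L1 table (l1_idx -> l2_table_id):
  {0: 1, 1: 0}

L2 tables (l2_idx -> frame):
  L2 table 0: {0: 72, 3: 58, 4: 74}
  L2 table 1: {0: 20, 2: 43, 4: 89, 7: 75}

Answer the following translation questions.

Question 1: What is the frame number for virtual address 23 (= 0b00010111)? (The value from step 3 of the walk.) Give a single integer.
Answer: 43

Derivation:
vaddr = 23: l1_idx=0, l2_idx=2
L1[0] = 1; L2[1][2] = 43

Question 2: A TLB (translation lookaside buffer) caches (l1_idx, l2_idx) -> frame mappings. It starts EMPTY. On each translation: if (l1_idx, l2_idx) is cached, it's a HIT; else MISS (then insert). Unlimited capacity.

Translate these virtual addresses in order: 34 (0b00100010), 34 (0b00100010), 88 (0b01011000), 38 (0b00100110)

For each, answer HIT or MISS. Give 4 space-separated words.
Answer: MISS HIT MISS HIT

Derivation:
vaddr=34: (0,4) not in TLB -> MISS, insert
vaddr=34: (0,4) in TLB -> HIT
vaddr=88: (1,3) not in TLB -> MISS, insert
vaddr=38: (0,4) in TLB -> HIT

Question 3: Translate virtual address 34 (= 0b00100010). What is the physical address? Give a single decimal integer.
Answer: 714

Derivation:
vaddr = 34 = 0b00100010
Split: l1_idx=0, l2_idx=4, offset=2
L1[0] = 1
L2[1][4] = 89
paddr = 89 * 8 + 2 = 714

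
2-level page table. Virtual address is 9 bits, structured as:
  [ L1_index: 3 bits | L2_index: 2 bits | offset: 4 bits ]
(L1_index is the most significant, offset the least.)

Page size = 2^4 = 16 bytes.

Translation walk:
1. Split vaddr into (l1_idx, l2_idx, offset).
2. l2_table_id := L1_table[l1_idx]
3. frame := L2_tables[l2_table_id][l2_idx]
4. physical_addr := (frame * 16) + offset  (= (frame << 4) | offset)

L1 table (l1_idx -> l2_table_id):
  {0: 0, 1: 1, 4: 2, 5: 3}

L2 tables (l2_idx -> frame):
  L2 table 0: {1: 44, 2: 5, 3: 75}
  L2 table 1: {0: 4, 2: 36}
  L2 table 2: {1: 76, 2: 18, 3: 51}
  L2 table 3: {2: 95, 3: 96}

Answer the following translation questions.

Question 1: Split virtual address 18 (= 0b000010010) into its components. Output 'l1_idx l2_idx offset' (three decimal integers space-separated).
Answer: 0 1 2

Derivation:
vaddr = 18 = 0b000010010
  top 3 bits -> l1_idx = 0
  next 2 bits -> l2_idx = 1
  bottom 4 bits -> offset = 2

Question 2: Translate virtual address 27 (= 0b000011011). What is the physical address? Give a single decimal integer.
Answer: 715

Derivation:
vaddr = 27 = 0b000011011
Split: l1_idx=0, l2_idx=1, offset=11
L1[0] = 0
L2[0][1] = 44
paddr = 44 * 16 + 11 = 715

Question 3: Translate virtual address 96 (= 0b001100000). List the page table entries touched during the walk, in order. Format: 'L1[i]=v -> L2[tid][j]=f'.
Answer: L1[1]=1 -> L2[1][2]=36

Derivation:
vaddr = 96 = 0b001100000
Split: l1_idx=1, l2_idx=2, offset=0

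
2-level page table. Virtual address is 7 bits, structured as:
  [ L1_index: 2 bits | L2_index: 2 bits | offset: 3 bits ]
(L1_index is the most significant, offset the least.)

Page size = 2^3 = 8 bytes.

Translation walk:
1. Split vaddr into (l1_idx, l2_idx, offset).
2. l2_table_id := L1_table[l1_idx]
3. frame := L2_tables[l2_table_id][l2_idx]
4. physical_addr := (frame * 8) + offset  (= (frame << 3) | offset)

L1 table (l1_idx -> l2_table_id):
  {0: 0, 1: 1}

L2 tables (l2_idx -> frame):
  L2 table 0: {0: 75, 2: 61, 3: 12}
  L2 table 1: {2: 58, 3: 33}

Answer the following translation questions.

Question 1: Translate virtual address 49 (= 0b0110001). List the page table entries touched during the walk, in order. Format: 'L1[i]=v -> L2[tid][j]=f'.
Answer: L1[1]=1 -> L2[1][2]=58

Derivation:
vaddr = 49 = 0b0110001
Split: l1_idx=1, l2_idx=2, offset=1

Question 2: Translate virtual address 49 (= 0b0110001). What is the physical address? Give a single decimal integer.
vaddr = 49 = 0b0110001
Split: l1_idx=1, l2_idx=2, offset=1
L1[1] = 1
L2[1][2] = 58
paddr = 58 * 8 + 1 = 465

Answer: 465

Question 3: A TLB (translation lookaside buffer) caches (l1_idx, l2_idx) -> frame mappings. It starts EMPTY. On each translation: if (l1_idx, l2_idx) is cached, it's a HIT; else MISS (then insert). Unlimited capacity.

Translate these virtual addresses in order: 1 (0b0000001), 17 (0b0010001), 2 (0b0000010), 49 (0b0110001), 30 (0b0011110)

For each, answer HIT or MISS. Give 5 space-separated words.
vaddr=1: (0,0) not in TLB -> MISS, insert
vaddr=17: (0,2) not in TLB -> MISS, insert
vaddr=2: (0,0) in TLB -> HIT
vaddr=49: (1,2) not in TLB -> MISS, insert
vaddr=30: (0,3) not in TLB -> MISS, insert

Answer: MISS MISS HIT MISS MISS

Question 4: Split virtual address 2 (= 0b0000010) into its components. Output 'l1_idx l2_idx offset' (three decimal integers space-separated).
vaddr = 2 = 0b0000010
  top 2 bits -> l1_idx = 0
  next 2 bits -> l2_idx = 0
  bottom 3 bits -> offset = 2

Answer: 0 0 2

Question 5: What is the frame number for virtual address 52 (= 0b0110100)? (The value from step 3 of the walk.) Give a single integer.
Answer: 58

Derivation:
vaddr = 52: l1_idx=1, l2_idx=2
L1[1] = 1; L2[1][2] = 58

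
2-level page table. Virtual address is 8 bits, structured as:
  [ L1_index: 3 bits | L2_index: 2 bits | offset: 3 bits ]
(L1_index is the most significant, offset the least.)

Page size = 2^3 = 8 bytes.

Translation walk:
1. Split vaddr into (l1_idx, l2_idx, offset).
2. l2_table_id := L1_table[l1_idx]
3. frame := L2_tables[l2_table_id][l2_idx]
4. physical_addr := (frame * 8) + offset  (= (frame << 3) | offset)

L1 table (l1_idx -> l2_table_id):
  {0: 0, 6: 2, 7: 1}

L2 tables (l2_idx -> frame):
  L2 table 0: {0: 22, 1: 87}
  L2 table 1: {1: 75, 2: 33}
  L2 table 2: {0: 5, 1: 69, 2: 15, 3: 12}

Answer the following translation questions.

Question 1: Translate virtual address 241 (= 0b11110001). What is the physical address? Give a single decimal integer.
Answer: 265

Derivation:
vaddr = 241 = 0b11110001
Split: l1_idx=7, l2_idx=2, offset=1
L1[7] = 1
L2[1][2] = 33
paddr = 33 * 8 + 1 = 265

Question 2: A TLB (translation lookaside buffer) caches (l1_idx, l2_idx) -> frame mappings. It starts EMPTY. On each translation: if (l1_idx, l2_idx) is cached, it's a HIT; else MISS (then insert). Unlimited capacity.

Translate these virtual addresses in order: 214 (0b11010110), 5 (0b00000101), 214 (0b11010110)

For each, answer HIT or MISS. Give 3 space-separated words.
Answer: MISS MISS HIT

Derivation:
vaddr=214: (6,2) not in TLB -> MISS, insert
vaddr=5: (0,0) not in TLB -> MISS, insert
vaddr=214: (6,2) in TLB -> HIT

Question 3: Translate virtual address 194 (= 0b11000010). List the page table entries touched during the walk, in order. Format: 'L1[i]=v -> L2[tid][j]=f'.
Answer: L1[6]=2 -> L2[2][0]=5

Derivation:
vaddr = 194 = 0b11000010
Split: l1_idx=6, l2_idx=0, offset=2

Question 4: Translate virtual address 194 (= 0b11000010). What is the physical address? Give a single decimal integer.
vaddr = 194 = 0b11000010
Split: l1_idx=6, l2_idx=0, offset=2
L1[6] = 2
L2[2][0] = 5
paddr = 5 * 8 + 2 = 42

Answer: 42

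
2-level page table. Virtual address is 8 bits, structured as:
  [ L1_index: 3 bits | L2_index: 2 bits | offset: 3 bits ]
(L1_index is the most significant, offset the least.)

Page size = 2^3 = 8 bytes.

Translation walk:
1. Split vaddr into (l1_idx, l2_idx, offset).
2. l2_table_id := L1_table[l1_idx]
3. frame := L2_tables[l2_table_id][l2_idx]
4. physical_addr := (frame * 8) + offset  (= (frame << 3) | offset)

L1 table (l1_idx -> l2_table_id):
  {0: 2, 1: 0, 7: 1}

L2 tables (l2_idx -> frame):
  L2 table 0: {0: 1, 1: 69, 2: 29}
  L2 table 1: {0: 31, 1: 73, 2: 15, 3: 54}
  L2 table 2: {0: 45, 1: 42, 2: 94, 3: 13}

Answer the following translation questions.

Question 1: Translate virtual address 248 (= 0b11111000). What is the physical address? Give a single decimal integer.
Answer: 432

Derivation:
vaddr = 248 = 0b11111000
Split: l1_idx=7, l2_idx=3, offset=0
L1[7] = 1
L2[1][3] = 54
paddr = 54 * 8 + 0 = 432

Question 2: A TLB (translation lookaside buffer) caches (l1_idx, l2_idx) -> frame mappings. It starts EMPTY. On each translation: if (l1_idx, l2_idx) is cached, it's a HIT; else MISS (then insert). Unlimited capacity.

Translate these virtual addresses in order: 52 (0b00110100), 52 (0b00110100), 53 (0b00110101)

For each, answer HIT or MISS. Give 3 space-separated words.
vaddr=52: (1,2) not in TLB -> MISS, insert
vaddr=52: (1,2) in TLB -> HIT
vaddr=53: (1,2) in TLB -> HIT

Answer: MISS HIT HIT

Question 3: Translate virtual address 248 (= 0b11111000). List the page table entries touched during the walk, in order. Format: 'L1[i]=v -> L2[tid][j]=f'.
vaddr = 248 = 0b11111000
Split: l1_idx=7, l2_idx=3, offset=0

Answer: L1[7]=1 -> L2[1][3]=54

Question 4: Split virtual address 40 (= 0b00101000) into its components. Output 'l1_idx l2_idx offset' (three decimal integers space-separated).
Answer: 1 1 0

Derivation:
vaddr = 40 = 0b00101000
  top 3 bits -> l1_idx = 1
  next 2 bits -> l2_idx = 1
  bottom 3 bits -> offset = 0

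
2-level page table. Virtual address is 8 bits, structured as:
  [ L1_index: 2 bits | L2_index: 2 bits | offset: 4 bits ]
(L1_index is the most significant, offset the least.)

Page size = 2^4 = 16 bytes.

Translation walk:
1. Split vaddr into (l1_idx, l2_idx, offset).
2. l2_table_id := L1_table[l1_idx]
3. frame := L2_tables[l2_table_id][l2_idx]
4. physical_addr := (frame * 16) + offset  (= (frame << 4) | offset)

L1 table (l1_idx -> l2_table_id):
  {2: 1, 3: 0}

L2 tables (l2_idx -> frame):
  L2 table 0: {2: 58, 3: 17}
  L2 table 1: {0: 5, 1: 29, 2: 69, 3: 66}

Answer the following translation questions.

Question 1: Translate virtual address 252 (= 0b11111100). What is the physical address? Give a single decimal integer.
Answer: 284

Derivation:
vaddr = 252 = 0b11111100
Split: l1_idx=3, l2_idx=3, offset=12
L1[3] = 0
L2[0][3] = 17
paddr = 17 * 16 + 12 = 284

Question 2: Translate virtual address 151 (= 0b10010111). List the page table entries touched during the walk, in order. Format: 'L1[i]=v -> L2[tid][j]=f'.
Answer: L1[2]=1 -> L2[1][1]=29

Derivation:
vaddr = 151 = 0b10010111
Split: l1_idx=2, l2_idx=1, offset=7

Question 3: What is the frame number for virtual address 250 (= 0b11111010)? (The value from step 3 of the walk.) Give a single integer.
vaddr = 250: l1_idx=3, l2_idx=3
L1[3] = 0; L2[0][3] = 17

Answer: 17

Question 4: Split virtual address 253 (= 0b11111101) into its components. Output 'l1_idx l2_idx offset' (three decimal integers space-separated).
vaddr = 253 = 0b11111101
  top 2 bits -> l1_idx = 3
  next 2 bits -> l2_idx = 3
  bottom 4 bits -> offset = 13

Answer: 3 3 13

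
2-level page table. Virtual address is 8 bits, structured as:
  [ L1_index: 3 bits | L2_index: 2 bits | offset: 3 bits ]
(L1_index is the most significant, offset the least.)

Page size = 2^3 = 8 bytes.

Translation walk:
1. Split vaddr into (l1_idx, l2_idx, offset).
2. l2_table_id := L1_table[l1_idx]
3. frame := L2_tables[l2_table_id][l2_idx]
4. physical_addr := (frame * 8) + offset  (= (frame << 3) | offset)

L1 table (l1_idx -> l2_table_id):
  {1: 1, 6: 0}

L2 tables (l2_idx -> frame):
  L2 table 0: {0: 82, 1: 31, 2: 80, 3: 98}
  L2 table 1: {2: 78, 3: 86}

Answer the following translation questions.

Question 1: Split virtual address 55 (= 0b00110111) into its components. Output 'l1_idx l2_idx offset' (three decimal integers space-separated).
vaddr = 55 = 0b00110111
  top 3 bits -> l1_idx = 1
  next 2 bits -> l2_idx = 2
  bottom 3 bits -> offset = 7

Answer: 1 2 7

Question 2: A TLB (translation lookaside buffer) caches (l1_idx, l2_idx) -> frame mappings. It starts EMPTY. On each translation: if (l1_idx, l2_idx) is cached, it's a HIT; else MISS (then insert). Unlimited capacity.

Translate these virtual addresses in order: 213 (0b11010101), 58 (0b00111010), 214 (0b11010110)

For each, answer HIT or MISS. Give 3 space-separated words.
vaddr=213: (6,2) not in TLB -> MISS, insert
vaddr=58: (1,3) not in TLB -> MISS, insert
vaddr=214: (6,2) in TLB -> HIT

Answer: MISS MISS HIT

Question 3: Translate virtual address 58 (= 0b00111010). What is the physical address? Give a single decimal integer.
vaddr = 58 = 0b00111010
Split: l1_idx=1, l2_idx=3, offset=2
L1[1] = 1
L2[1][3] = 86
paddr = 86 * 8 + 2 = 690

Answer: 690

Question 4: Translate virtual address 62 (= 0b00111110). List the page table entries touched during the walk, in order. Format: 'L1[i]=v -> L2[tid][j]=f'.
vaddr = 62 = 0b00111110
Split: l1_idx=1, l2_idx=3, offset=6

Answer: L1[1]=1 -> L2[1][3]=86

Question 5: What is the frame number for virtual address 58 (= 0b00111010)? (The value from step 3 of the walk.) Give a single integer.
vaddr = 58: l1_idx=1, l2_idx=3
L1[1] = 1; L2[1][3] = 86

Answer: 86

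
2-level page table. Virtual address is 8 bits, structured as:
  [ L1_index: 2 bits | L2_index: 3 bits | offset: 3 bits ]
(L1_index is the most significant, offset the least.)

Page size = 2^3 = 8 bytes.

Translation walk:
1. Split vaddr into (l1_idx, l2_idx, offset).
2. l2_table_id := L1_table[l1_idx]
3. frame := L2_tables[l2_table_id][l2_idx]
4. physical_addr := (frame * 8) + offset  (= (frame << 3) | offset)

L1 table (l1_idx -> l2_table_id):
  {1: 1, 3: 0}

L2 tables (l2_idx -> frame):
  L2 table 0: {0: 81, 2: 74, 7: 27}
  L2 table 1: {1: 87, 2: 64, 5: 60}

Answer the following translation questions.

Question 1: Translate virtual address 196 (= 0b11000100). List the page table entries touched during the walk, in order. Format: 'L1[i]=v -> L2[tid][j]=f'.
vaddr = 196 = 0b11000100
Split: l1_idx=3, l2_idx=0, offset=4

Answer: L1[3]=0 -> L2[0][0]=81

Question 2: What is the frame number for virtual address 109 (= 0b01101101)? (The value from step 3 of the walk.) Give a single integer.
vaddr = 109: l1_idx=1, l2_idx=5
L1[1] = 1; L2[1][5] = 60

Answer: 60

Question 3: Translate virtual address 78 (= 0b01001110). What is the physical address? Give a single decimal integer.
Answer: 702

Derivation:
vaddr = 78 = 0b01001110
Split: l1_idx=1, l2_idx=1, offset=6
L1[1] = 1
L2[1][1] = 87
paddr = 87 * 8 + 6 = 702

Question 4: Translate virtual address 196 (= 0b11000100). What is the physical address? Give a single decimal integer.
vaddr = 196 = 0b11000100
Split: l1_idx=3, l2_idx=0, offset=4
L1[3] = 0
L2[0][0] = 81
paddr = 81 * 8 + 4 = 652

Answer: 652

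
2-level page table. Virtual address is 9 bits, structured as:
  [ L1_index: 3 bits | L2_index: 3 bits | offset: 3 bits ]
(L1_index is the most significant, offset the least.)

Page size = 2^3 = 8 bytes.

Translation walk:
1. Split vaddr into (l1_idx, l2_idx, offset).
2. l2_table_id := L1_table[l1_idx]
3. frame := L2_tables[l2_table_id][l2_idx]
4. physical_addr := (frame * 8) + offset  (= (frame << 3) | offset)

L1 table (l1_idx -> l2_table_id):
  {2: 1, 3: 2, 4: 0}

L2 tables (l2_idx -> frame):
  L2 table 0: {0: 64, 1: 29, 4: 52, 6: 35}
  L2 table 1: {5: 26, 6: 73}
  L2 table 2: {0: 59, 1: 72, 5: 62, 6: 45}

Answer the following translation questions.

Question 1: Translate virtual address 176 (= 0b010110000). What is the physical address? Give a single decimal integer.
Answer: 584

Derivation:
vaddr = 176 = 0b010110000
Split: l1_idx=2, l2_idx=6, offset=0
L1[2] = 1
L2[1][6] = 73
paddr = 73 * 8 + 0 = 584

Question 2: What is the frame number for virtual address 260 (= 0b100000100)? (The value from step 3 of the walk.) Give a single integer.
vaddr = 260: l1_idx=4, l2_idx=0
L1[4] = 0; L2[0][0] = 64

Answer: 64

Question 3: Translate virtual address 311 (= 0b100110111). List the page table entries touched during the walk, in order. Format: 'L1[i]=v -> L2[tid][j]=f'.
Answer: L1[4]=0 -> L2[0][6]=35

Derivation:
vaddr = 311 = 0b100110111
Split: l1_idx=4, l2_idx=6, offset=7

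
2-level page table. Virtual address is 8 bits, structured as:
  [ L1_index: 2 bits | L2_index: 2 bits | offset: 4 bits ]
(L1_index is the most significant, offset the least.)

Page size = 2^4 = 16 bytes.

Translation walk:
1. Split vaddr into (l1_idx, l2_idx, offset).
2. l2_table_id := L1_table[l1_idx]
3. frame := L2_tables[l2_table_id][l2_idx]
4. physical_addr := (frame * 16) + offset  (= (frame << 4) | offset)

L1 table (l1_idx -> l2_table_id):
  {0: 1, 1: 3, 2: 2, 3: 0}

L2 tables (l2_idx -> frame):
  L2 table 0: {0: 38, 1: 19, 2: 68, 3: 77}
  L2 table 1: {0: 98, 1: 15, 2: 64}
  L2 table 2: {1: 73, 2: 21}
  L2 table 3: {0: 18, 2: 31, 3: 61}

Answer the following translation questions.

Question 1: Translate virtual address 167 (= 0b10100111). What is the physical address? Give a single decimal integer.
Answer: 343

Derivation:
vaddr = 167 = 0b10100111
Split: l1_idx=2, l2_idx=2, offset=7
L1[2] = 2
L2[2][2] = 21
paddr = 21 * 16 + 7 = 343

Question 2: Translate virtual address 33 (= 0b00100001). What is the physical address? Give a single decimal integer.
Answer: 1025

Derivation:
vaddr = 33 = 0b00100001
Split: l1_idx=0, l2_idx=2, offset=1
L1[0] = 1
L2[1][2] = 64
paddr = 64 * 16 + 1 = 1025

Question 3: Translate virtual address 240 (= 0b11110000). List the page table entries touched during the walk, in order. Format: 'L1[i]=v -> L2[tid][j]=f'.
vaddr = 240 = 0b11110000
Split: l1_idx=3, l2_idx=3, offset=0

Answer: L1[3]=0 -> L2[0][3]=77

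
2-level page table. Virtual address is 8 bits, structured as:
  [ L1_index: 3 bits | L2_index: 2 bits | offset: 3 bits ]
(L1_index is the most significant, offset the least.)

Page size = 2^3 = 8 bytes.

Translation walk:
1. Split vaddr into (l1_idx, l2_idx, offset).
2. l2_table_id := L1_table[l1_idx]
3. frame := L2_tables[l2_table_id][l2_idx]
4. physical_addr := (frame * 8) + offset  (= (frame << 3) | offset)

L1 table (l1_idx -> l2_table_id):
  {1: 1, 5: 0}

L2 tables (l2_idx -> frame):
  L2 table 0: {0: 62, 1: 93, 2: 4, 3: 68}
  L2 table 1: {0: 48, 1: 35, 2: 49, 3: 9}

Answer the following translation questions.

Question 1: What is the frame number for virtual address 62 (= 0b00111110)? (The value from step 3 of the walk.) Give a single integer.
Answer: 9

Derivation:
vaddr = 62: l1_idx=1, l2_idx=3
L1[1] = 1; L2[1][3] = 9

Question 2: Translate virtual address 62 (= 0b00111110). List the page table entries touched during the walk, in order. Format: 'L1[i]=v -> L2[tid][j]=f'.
Answer: L1[1]=1 -> L2[1][3]=9

Derivation:
vaddr = 62 = 0b00111110
Split: l1_idx=1, l2_idx=3, offset=6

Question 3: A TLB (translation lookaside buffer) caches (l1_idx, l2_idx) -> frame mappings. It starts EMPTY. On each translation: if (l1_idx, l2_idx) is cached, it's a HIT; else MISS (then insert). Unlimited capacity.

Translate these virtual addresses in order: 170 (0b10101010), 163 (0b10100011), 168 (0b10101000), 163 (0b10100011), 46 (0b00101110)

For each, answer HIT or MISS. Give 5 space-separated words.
Answer: MISS MISS HIT HIT MISS

Derivation:
vaddr=170: (5,1) not in TLB -> MISS, insert
vaddr=163: (5,0) not in TLB -> MISS, insert
vaddr=168: (5,1) in TLB -> HIT
vaddr=163: (5,0) in TLB -> HIT
vaddr=46: (1,1) not in TLB -> MISS, insert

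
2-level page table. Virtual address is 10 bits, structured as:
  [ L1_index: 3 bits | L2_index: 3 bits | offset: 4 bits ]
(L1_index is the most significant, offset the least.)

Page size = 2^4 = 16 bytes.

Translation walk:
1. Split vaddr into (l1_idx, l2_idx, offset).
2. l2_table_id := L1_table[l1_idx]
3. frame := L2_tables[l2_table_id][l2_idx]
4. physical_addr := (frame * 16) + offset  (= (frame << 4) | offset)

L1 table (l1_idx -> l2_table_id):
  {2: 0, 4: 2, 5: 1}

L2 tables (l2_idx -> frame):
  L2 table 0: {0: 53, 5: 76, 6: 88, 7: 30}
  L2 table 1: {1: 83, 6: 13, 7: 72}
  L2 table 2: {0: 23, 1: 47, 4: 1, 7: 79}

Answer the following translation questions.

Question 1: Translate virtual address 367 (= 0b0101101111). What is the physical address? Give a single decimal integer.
Answer: 1423

Derivation:
vaddr = 367 = 0b0101101111
Split: l1_idx=2, l2_idx=6, offset=15
L1[2] = 0
L2[0][6] = 88
paddr = 88 * 16 + 15 = 1423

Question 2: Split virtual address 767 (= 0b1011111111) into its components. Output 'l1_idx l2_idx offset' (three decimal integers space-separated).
vaddr = 767 = 0b1011111111
  top 3 bits -> l1_idx = 5
  next 3 bits -> l2_idx = 7
  bottom 4 bits -> offset = 15

Answer: 5 7 15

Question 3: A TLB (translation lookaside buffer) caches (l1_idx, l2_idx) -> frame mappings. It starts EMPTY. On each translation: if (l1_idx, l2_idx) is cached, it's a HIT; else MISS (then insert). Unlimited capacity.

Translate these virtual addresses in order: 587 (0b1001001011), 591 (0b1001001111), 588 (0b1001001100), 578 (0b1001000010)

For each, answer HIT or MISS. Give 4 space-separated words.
Answer: MISS HIT HIT HIT

Derivation:
vaddr=587: (4,4) not in TLB -> MISS, insert
vaddr=591: (4,4) in TLB -> HIT
vaddr=588: (4,4) in TLB -> HIT
vaddr=578: (4,4) in TLB -> HIT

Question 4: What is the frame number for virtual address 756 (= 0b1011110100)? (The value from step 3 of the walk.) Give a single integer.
Answer: 72

Derivation:
vaddr = 756: l1_idx=5, l2_idx=7
L1[5] = 1; L2[1][7] = 72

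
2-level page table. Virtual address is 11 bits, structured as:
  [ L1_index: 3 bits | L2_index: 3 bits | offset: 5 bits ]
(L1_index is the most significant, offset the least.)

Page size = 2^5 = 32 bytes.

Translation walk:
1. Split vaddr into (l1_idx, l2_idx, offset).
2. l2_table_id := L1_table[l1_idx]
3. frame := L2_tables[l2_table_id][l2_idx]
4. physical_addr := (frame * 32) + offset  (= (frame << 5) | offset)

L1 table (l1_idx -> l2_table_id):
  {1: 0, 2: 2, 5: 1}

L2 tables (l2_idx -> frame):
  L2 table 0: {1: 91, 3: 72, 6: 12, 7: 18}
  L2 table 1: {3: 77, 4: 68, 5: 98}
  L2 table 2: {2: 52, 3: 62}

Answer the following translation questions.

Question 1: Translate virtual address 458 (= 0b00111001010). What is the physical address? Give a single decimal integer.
Answer: 394

Derivation:
vaddr = 458 = 0b00111001010
Split: l1_idx=1, l2_idx=6, offset=10
L1[1] = 0
L2[0][6] = 12
paddr = 12 * 32 + 10 = 394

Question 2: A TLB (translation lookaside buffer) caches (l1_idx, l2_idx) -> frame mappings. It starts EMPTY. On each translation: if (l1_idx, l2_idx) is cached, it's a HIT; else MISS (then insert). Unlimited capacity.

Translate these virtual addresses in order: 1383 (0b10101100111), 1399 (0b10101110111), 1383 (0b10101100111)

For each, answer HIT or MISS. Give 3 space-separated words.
Answer: MISS HIT HIT

Derivation:
vaddr=1383: (5,3) not in TLB -> MISS, insert
vaddr=1399: (5,3) in TLB -> HIT
vaddr=1383: (5,3) in TLB -> HIT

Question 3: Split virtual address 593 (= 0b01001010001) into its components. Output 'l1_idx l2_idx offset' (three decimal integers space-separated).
Answer: 2 2 17

Derivation:
vaddr = 593 = 0b01001010001
  top 3 bits -> l1_idx = 2
  next 3 bits -> l2_idx = 2
  bottom 5 bits -> offset = 17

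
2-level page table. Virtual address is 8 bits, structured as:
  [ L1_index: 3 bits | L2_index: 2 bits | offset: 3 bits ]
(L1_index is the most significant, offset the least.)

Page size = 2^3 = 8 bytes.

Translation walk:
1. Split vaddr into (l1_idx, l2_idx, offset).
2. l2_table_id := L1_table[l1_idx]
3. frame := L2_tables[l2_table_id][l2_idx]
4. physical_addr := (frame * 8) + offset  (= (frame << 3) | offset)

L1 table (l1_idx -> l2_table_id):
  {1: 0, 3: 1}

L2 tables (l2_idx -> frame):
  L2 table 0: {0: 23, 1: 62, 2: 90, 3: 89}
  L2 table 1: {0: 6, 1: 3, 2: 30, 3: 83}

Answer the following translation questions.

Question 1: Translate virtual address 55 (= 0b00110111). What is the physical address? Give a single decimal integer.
Answer: 727

Derivation:
vaddr = 55 = 0b00110111
Split: l1_idx=1, l2_idx=2, offset=7
L1[1] = 0
L2[0][2] = 90
paddr = 90 * 8 + 7 = 727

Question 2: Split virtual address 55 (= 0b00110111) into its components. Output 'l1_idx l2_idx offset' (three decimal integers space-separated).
vaddr = 55 = 0b00110111
  top 3 bits -> l1_idx = 1
  next 2 bits -> l2_idx = 2
  bottom 3 bits -> offset = 7

Answer: 1 2 7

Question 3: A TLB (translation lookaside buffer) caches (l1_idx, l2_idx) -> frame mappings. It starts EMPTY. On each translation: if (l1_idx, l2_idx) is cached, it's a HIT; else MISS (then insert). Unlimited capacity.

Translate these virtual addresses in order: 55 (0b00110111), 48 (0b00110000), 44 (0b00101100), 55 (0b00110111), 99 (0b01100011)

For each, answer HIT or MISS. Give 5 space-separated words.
Answer: MISS HIT MISS HIT MISS

Derivation:
vaddr=55: (1,2) not in TLB -> MISS, insert
vaddr=48: (1,2) in TLB -> HIT
vaddr=44: (1,1) not in TLB -> MISS, insert
vaddr=55: (1,2) in TLB -> HIT
vaddr=99: (3,0) not in TLB -> MISS, insert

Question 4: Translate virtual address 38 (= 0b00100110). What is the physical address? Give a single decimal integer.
vaddr = 38 = 0b00100110
Split: l1_idx=1, l2_idx=0, offset=6
L1[1] = 0
L2[0][0] = 23
paddr = 23 * 8 + 6 = 190

Answer: 190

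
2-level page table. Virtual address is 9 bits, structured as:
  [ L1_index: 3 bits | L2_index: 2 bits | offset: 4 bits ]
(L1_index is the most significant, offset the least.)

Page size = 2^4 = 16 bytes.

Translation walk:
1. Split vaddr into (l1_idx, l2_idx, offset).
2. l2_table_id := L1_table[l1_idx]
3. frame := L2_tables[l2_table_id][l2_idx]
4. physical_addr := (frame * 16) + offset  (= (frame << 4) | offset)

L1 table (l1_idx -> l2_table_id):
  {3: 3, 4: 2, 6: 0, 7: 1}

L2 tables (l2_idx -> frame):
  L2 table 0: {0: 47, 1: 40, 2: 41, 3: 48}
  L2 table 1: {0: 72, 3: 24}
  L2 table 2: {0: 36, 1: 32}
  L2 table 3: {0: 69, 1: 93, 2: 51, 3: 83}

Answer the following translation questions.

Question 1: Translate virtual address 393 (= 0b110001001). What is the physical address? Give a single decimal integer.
vaddr = 393 = 0b110001001
Split: l1_idx=6, l2_idx=0, offset=9
L1[6] = 0
L2[0][0] = 47
paddr = 47 * 16 + 9 = 761

Answer: 761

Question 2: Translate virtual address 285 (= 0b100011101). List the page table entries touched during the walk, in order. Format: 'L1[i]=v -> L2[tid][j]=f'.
Answer: L1[4]=2 -> L2[2][1]=32

Derivation:
vaddr = 285 = 0b100011101
Split: l1_idx=4, l2_idx=1, offset=13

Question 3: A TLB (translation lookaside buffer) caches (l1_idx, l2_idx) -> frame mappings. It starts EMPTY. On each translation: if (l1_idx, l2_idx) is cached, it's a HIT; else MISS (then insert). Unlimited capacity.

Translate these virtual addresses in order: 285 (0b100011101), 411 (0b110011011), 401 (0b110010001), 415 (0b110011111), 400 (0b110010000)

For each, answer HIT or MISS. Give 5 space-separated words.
vaddr=285: (4,1) not in TLB -> MISS, insert
vaddr=411: (6,1) not in TLB -> MISS, insert
vaddr=401: (6,1) in TLB -> HIT
vaddr=415: (6,1) in TLB -> HIT
vaddr=400: (6,1) in TLB -> HIT

Answer: MISS MISS HIT HIT HIT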